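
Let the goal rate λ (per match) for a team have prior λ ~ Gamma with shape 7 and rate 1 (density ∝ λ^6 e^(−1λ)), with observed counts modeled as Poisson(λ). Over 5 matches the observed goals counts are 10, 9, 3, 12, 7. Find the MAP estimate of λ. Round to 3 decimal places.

λ̂_MAP = 7.833

Σxᵢ = 10+9+3+12+7 = 41, with n = 5.
Posterior ∝ λ^6e^(−1λ) · λ^41e^(−5λ) = λ^47e^(−6λ), i.e. Gamma(shape=48, rate=6).
The mode of a Gamma(a, b) with a ≥ 1 (shape–rate) is (a−1)/b = 47/6 ≈ 7.833.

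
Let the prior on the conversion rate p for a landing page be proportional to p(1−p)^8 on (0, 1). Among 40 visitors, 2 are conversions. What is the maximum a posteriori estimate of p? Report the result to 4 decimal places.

p̂_MAP = 0.0612

The prior density ∝ p(1−p)^8 is the kernel of Beta(2, 9).
Data: 2 successes in 40 trials. The binomial likelihood contributes p^2(1−p)^38, so the posterior is Beta(2+2, 9+38) = Beta(4, 47).
For Beta(a, b) with a, b > 1 the mode is (a−1)/(a+b−2) = 3/49 ≈ 0.0612.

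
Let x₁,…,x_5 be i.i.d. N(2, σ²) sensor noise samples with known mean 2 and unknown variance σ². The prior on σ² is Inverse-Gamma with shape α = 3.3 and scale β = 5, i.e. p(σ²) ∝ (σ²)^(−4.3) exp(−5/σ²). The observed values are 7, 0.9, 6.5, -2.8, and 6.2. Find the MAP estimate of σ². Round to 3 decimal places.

Sum of squared deviations about the known mean: SS = (7−2)² + (0.9−2)² + (6.5−2)² + (-2.8−2)² + (6.2−2)² = 87.14.
The Normal likelihood contributes (σ²)^(−n/2) exp(−SS/(2σ²)), so the posterior is Inverse-Gamma(α + n/2, β + SS/2) = Inverse-Gamma(5.8, 48.57).
The mode of Inverse-Gamma(a, b) is b/(a+1) = 48.57/6.8 ≈ 7.143.

σ̂²_MAP = 7.143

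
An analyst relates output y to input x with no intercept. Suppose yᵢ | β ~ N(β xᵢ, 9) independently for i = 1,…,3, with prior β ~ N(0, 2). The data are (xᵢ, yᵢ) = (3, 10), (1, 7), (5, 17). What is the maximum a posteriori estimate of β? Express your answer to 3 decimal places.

β̂_MAP = 3.089

log p(β | y) = −Σ(yᵢ − βxᵢ)²/(2·9) − β²/(2·2) + const.
Setting the derivative to zero: Σxᵢ(yᵢ − βxᵢ)/9 − β/2 = 0, so β = Σxᵢyᵢ / (Σxᵢ² + σ²/τ²).
Σxᵢyᵢ = 3·10 + 1·7 + 5·17 = 122; Σxᵢ² = 35; σ²/τ² = 4.5.
β̂_MAP = 122 / (35 + 4.5) = 122/39.5 ≈ 3.089.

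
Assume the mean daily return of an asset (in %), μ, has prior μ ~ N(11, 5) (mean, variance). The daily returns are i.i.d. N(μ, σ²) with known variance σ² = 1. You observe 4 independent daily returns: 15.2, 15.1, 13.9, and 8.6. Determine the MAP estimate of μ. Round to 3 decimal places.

n = 4; x̄ = (15.2 + 15.1 + 13.9 + 8.6)/4 = 52.8/4 = 13.2.
For a Normal prior and Normal likelihood with known variance, the posterior is Normal; its mode equals its mean, the precision-weighted average.
Prior precision 1/σ₀² = 1/5 = 0.2; data precision n/σ² = 4/1 = 4.
μ̂ = (0.2·11 + 4·13.2) / (0.2 + 4) = 55/4.2 = 275/21 ≈ 13.095.

μ̂_MAP = 13.095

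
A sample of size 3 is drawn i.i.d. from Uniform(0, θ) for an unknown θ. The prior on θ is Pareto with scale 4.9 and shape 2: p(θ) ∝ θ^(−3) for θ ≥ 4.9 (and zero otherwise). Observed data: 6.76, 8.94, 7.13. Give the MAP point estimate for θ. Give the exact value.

θ̂_MAP = 8.94

The Uniform(0, θ) likelihood is θ^(−n) for θ ≥ max(xᵢ), zero otherwise. Here max(xᵢ) = 8.94.
Posterior ∝ θ^(−3) · θ^(−3) = θ^(−6) on θ ≥ max(4.9, 8.94) = 8.94.
This density is strictly decreasing in θ, so the posterior mode lies at the lower boundary of the support.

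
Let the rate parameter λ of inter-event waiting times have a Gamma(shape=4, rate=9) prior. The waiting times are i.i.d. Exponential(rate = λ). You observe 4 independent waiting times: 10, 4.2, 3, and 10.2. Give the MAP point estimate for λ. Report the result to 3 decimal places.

The Exponential(rate=λ) likelihood is ∝ λ^n e^(−λΣtᵢ). Here n = 4 and Σtᵢ = 10 + 4.2 + 3 + 10.2 = 27.4.
Posterior ∝ λ^3e^(−9λ) · λ^4e^(−27.4λ) = λ^7e^(−36.4λ), i.e. Gamma(8, 36.4).
Mode = (a−1)/b = 7/36.4 ≈ 0.192.

λ̂_MAP = 0.192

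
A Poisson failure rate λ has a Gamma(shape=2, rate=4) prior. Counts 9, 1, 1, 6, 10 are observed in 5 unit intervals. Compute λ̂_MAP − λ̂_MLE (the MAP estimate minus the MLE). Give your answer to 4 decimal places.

MAP − MLE = -2.2889

Σxᵢ = 27. Posterior is Gamma(29, 9); MAP = (29−1)/9 = 28/9 ≈ 3.11111.
MLE = x̄ = 27/5 ≈ 5.40000.
Difference = 28/9 − 27/5 = -103/45 ≈ -2.2889.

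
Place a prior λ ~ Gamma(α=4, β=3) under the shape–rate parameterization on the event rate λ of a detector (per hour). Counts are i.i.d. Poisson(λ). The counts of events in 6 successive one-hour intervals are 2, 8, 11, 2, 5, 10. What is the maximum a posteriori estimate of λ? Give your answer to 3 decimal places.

Σxᵢ = 2+8+11+2+5+10 = 38, with n = 6.
Posterior ∝ λ^3e^(−3λ) · λ^38e^(−6λ) = λ^41e^(−9λ), i.e. Gamma(shape=42, rate=9).
The mode of a Gamma(a, b) with a ≥ 1 (shape–rate) is (a−1)/b = 41/9 ≈ 4.556.

λ̂_MAP = 4.556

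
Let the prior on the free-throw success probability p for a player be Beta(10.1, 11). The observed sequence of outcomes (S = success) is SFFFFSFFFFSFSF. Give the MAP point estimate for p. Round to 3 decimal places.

p̂_MAP = 0.396

Prior: Beta(10.1, 11).
Data: 4 successes in 14 trials (from the sequence). The binomial likelihood contributes p^4(1−p)^10, so the posterior is Beta(10.1+4, 11+10) = Beta(14.1, 21).
For Beta(a, b) with a, b > 1 the mode is (a−1)/(a+b−2) = 13.1/33.1 ≈ 0.396.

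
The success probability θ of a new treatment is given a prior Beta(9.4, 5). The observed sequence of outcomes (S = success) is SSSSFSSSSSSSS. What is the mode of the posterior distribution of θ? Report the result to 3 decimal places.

θ̂_MAP = 0.803

Prior: Beta(9.4, 5).
Data: 12 successes in 13 trials (from the sequence). The binomial likelihood contributes θ^12(1−θ)^1, so the posterior is Beta(9.4+12, 5+1) = Beta(21.4, 6).
For Beta(a, b) with a, b > 1 the mode is (a−1)/(a+b−2) = 20.4/25.4 ≈ 0.803.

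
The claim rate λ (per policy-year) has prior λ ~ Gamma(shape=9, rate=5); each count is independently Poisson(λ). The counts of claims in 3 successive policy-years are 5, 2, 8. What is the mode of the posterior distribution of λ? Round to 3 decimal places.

Σxᵢ = 5+2+8 = 15, with n = 3.
Posterior ∝ λ^8e^(−5λ) · λ^15e^(−3λ) = λ^23e^(−8λ), i.e. Gamma(shape=24, rate=8).
The mode of a Gamma(a, b) with a ≥ 1 (shape–rate) is (a−1)/b = 23/8 ≈ 2.875.

λ̂_MAP = 2.875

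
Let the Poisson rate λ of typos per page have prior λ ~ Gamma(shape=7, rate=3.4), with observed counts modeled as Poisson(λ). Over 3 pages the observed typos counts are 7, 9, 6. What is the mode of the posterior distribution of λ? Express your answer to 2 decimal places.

Σxᵢ = 7+9+6 = 22, with n = 3.
Posterior ∝ λ^6e^(−3.4λ) · λ^22e^(−3λ) = λ^28e^(−6.4λ), i.e. Gamma(shape=29, rate=6.4).
The mode of a Gamma(a, b) with a ≥ 1 (shape–rate) is (a−1)/b = 28/6.4 ≈ 4.38.

λ̂_MAP = 4.38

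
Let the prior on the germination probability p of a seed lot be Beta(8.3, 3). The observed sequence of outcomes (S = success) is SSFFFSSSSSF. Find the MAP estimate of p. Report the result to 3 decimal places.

p̂_MAP = 0.704

Prior: Beta(8.3, 3).
Data: 7 successes in 11 trials (from the sequence). The binomial likelihood contributes p^7(1−p)^4, so the posterior is Beta(8.3+7, 3+4) = Beta(15.3, 7).
For Beta(a, b) with a, b > 1 the mode is (a−1)/(a+b−2) = 14.3/20.3 ≈ 0.704.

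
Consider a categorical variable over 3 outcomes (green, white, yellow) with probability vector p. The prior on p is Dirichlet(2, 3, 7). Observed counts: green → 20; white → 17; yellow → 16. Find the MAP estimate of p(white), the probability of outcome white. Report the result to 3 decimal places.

MAP estimate of p(white) = 0.306

The posterior is Dirichlet(αᵢ + nᵢ) = Dirichlet(22, 20, 23).
For a Dirichlet(a₁,…,a_K) with all aᵢ > 1, the mode has j-th component (aⱼ − 1)/(Σaᵢ − K).
Here Σaᵢ = 65 and K = 3, so p(white) = (20 − 1)/(65 − 3) = 19/62 ≈ 0.306.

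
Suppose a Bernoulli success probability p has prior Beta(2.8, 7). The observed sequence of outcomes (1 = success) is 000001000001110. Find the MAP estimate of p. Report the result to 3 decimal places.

p̂_MAP = 0.254

Prior: Beta(2.8, 7).
Data: 4 successes in 15 trials (from the sequence). The binomial likelihood contributes p^4(1−p)^11, so the posterior is Beta(2.8+4, 7+11) = Beta(6.8, 18).
For Beta(a, b) with a, b > 1 the mode is (a−1)/(a+b−2) = 5.8/22.8 ≈ 0.254.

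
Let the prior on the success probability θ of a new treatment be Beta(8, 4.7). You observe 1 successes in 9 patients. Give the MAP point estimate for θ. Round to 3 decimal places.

Prior: Beta(8, 4.7).
Data: 1 success in 9 trials. The binomial likelihood contributes θ(1−θ)^8, so the posterior is Beta(8+1, 4.7+8) = Beta(9, 12.7).
For Beta(a, b) with a, b > 1 the mode is (a−1)/(a+b−2) = 8/19.7 ≈ 0.406.

θ̂_MAP = 0.406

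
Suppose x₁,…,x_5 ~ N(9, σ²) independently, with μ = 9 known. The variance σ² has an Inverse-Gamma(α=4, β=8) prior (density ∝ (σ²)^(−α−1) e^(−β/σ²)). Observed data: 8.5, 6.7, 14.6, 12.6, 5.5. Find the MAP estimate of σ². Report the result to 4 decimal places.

Sum of squared deviations about the known mean: SS = (8.5−9)² + (6.7−9)² + (14.6−9)² + (12.6−9)² + (5.5−9)² = 62.11.
The Normal likelihood contributes (σ²)^(−n/2) exp(−SS/(2σ²)), so the posterior is Inverse-Gamma(α + n/2, β + SS/2) = Inverse-Gamma(6.5, 39.055).
The mode of Inverse-Gamma(a, b) is b/(a+1) = 39.055/7.5 ≈ 5.2073.

σ̂²_MAP = 5.2073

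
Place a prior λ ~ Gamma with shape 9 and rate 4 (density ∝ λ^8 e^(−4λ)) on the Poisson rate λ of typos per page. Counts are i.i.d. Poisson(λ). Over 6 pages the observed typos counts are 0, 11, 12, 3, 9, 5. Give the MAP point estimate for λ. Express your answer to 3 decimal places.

λ̂_MAP = 4.800

Σxᵢ = 0+11+12+3+9+5 = 40, with n = 6.
Posterior ∝ λ^8e^(−4λ) · λ^40e^(−6λ) = λ^48e^(−10λ), i.e. Gamma(shape=49, rate=10).
The mode of a Gamma(a, b) with a ≥ 1 (shape–rate) is (a−1)/b = 48/10 ≈ 4.800.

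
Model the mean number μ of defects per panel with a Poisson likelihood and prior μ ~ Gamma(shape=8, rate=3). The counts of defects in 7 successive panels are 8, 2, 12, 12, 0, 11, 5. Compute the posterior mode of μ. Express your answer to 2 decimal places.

μ̂_MAP = 5.70

Σxᵢ = 8+2+12+12+0+11+5 = 50, with n = 7.
Posterior ∝ μ^7e^(−3μ) · μ^50e^(−7μ) = μ^57e^(−10μ), i.e. Gamma(shape=58, rate=10).
The mode of a Gamma(a, b) with a ≥ 1 (shape–rate) is (a−1)/b = 57/10 ≈ 5.70.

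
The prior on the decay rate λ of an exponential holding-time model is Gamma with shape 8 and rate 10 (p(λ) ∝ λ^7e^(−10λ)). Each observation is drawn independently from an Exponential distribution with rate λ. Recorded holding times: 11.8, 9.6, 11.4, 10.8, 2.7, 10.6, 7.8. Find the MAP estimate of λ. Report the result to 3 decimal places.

λ̂_MAP = 0.187

The Exponential(rate=λ) likelihood is ∝ λ^n e^(−λΣtᵢ). Here n = 7 and Σtᵢ = 11.8 + 9.6 + 11.4 + 10.8 + 2.7 + 10.6 + 7.8 = 64.7.
Posterior ∝ λ^7e^(−10λ) · λ^7e^(−64.7λ) = λ^14e^(−74.7λ), i.e. Gamma(15, 74.7).
Mode = (a−1)/b = 14/74.7 ≈ 0.187.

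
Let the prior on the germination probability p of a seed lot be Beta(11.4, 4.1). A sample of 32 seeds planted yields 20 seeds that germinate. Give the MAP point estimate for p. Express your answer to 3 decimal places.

Prior: Beta(11.4, 4.1).
Data: 20 successes in 32 trials. The binomial likelihood contributes p^20(1−p)^12, so the posterior is Beta(11.4+20, 4.1+12) = Beta(31.4, 16.1).
For Beta(a, b) with a, b > 1 the mode is (a−1)/(a+b−2) = 30.4/45.5 ≈ 0.668.

p̂_MAP = 0.668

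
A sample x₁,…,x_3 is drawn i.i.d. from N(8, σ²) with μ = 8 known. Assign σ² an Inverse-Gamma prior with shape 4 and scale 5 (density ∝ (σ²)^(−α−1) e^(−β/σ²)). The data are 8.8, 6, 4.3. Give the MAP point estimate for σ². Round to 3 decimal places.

σ̂²_MAP = 2.179

Sum of squared deviations about the known mean: SS = (8.8−8)² + (6−8)² + (4.3−8)² = 18.33.
The Normal likelihood contributes (σ²)^(−n/2) exp(−SS/(2σ²)), so the posterior is Inverse-Gamma(α + n/2, β + SS/2) = Inverse-Gamma(5.5, 14.165).
The mode of Inverse-Gamma(a, b) is b/(a+1) = 14.165/6.5 ≈ 2.179.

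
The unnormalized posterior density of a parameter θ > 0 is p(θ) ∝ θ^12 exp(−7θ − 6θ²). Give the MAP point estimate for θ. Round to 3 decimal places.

ℓ'(θ) = 12/θ − 7 − 12θ. Setting this to zero and multiplying by θ: 12θ² + 7θ − 12 = 0.
θ = (−7 + √(7² + 4·12·12)) / (2·12) = (−7 + √625) / 24 = (−7 + 25)/24 = 3/4.
ℓ''(θ) = −12/θ² − 12 < 0, confirming a maximum.

θ̂_MAP = 0.750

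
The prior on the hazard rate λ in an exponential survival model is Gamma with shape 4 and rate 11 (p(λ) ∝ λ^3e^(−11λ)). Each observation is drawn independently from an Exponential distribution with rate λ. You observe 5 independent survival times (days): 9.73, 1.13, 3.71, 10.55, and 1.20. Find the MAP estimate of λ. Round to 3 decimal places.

λ̂_MAP = 0.214

The Exponential(rate=λ) likelihood is ∝ λ^n e^(−λΣtᵢ). Here n = 5 and Σtᵢ = 9.73 + 1.13 + 3.71 + 10.55 + 1.20 = 26.32.
Posterior ∝ λ^3e^(−11λ) · λ^5e^(−26.32λ) = λ^8e^(−37.32λ), i.e. Gamma(9, 37.32).
Mode = (a−1)/b = 8/37.32 ≈ 0.214.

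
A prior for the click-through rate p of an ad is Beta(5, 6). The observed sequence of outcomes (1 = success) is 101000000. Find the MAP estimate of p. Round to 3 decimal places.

p̂_MAP = 0.333

Prior: Beta(5, 6).
Data: 2 successes in 9 trials (from the sequence). The binomial likelihood contributes p^2(1−p)^7, so the posterior is Beta(5+2, 6+7) = Beta(7, 13).
For Beta(a, b) with a, b > 1 the mode is (a−1)/(a+b−2) = 6/18 ≈ 0.333.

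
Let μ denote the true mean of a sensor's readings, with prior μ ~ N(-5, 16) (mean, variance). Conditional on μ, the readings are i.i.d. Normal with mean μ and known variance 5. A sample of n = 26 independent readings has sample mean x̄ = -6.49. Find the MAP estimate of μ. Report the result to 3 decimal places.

n = 26, x̄ = -6.49.
For a Normal prior and Normal likelihood with known variance, the posterior is Normal; its mode equals its mean, the precision-weighted average.
Prior precision 1/σ₀² = 1/16 = 0.0625; data precision n/σ² = 26/5 = 5.2.
μ̂ = (0.0625·(-5) + 5.2·(-6.49)) / (0.0625 + 5.2) = (-34.0605)/5.2625 = -68121/10525 ≈ -6.472.

μ̂_MAP = -6.472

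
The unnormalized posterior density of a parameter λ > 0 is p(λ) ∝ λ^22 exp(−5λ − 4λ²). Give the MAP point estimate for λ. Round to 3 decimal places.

ℓ'(λ) = 22/λ − 5 − 8λ. Setting this to zero and multiplying by λ: 8λ² + 5λ − 22 = 0.
λ = (−5 + √(5² + 4·8·22)) / (2·8) = (−5 + √729) / 16 = (−5 + 27)/16 = 11/8.
ℓ''(λ) = −22/λ² − 8 < 0, confirming a maximum.

λ̂_MAP = 1.375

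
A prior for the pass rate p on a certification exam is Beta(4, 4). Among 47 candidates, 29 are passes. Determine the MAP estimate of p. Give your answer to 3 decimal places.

p̂_MAP = 0.604

Prior: Beta(4, 4).
Data: 29 successes in 47 trials. The binomial likelihood contributes p^29(1−p)^18, so the posterior is Beta(4+29, 4+18) = Beta(33, 22).
For Beta(a, b) with a, b > 1 the mode is (a−1)/(a+b−2) = 32/53 ≈ 0.604.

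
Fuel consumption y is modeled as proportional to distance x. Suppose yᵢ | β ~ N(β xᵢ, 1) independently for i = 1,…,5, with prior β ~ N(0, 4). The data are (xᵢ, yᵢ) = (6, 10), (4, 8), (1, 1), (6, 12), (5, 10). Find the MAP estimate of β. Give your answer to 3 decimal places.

β̂_MAP = 1.882

log p(β | y) = −Σ(yᵢ − βxᵢ)²/(2·1) − β²/(2·4) + const.
Setting the derivative to zero: Σxᵢ(yᵢ − βxᵢ)/1 − β/4 = 0, so β = Σxᵢyᵢ / (Σxᵢ² + σ²/τ²).
Σxᵢyᵢ = 6·10 + 4·8 + 1·1 + 6·12 + 5·10 = 215; Σxᵢ² = 114; σ²/τ² = 0.25.
β̂_MAP = 215 / (114 + 0.25) = 215/114.25 ≈ 1.882.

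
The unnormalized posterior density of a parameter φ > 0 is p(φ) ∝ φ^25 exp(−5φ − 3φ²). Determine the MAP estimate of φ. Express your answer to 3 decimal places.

φ̂_MAP = 1.667

ℓ'(φ) = 25/φ − 5 − 6φ. Setting this to zero and multiplying by φ: 6φ² + 5φ − 25 = 0.
φ = (−5 + √(5² + 4·6·25)) / (2·6) = (−5 + √625) / 12 = (−5 + 25)/12 = 5/3.
ℓ''(φ) = −25/φ² − 6 < 0, confirming a maximum.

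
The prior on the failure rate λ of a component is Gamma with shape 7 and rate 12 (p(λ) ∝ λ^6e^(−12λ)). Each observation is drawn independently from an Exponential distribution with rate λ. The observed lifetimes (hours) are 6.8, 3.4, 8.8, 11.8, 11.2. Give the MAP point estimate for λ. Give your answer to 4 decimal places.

λ̂_MAP = 0.2037

The Exponential(rate=λ) likelihood is ∝ λ^n e^(−λΣtᵢ). Here n = 5 and Σtᵢ = 6.8 + 3.4 + 8.8 + 11.8 + 11.2 = 42.
Posterior ∝ λ^6e^(−12λ) · λ^5e^(−42λ) = λ^11e^(−54λ), i.e. Gamma(12, 54).
Mode = (a−1)/b = 11/54 ≈ 0.2037.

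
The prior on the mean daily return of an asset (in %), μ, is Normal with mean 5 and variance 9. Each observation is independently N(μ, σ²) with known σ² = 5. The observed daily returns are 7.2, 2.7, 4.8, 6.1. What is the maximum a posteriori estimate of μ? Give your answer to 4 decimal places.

μ̂_MAP = 5.1756

n = 4; x̄ = (7.2 + 2.7 + 4.8 + 6.1)/4 = 20.8/4 = 5.2.
For a Normal prior and Normal likelihood with known variance, the posterior is Normal; its mode equals its mean, the precision-weighted average.
Prior precision 1/σ₀² = 1/9; data precision n/σ² = 4/5 = 0.8.
μ̂ = ((1/9)·5 + 0.8·5.2) / (1/9 + 0.8) = (1061/225)/(41/45) = 1061/205 ≈ 5.1756.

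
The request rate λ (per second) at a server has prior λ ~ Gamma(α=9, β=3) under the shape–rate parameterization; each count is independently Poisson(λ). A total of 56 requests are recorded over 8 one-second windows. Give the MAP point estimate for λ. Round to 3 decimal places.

λ̂_MAP = 5.818

Σxᵢ = 56, n = 8.
Posterior ∝ λ^8e^(−3λ) · λ^56e^(−8λ) = λ^64e^(−11λ), i.e. Gamma(shape=65, rate=11).
The mode of a Gamma(a, b) with a ≥ 1 (shape–rate) is (a−1)/b = 64/11 ≈ 5.818.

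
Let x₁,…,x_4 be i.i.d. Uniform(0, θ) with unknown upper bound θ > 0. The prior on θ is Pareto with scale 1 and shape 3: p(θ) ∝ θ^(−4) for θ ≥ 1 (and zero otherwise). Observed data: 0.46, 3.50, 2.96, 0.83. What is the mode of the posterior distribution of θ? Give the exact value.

θ̂_MAP = 3.50

The Uniform(0, θ) likelihood is θ^(−n) for θ ≥ max(xᵢ), zero otherwise. Here max(xᵢ) = 3.50.
Posterior ∝ θ^(−4) · θ^(−4) = θ^(−8) on θ ≥ max(1, 3.50) = 3.50.
This density is strictly decreasing in θ, so the posterior mode lies at the lower boundary of the support.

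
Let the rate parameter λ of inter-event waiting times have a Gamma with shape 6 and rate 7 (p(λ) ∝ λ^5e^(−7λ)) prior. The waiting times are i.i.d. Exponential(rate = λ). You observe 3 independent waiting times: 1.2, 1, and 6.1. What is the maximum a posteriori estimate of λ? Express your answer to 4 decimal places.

The Exponential(rate=λ) likelihood is ∝ λ^n e^(−λΣtᵢ). Here n = 3 and Σtᵢ = 1.2 + 1 + 6.1 = 8.3.
Posterior ∝ λ^5e^(−7λ) · λ^3e^(−8.3λ) = λ^8e^(−15.3λ), i.e. Gamma(9, 15.3).
Mode = (a−1)/b = 8/15.3 ≈ 0.5229.

λ̂_MAP = 0.5229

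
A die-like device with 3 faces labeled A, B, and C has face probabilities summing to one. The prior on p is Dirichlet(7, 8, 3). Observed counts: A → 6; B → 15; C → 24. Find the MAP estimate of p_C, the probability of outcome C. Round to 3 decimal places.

The posterior is Dirichlet(αᵢ + nᵢ) = Dirichlet(13, 23, 27).
For a Dirichlet(a₁,…,a_K) with all aᵢ > 1, the mode has j-th component (aⱼ − 1)/(Σaᵢ − K).
Here Σaᵢ = 63 and K = 3, so p_C = (27 − 1)/(63 − 3) = 26/60 ≈ 0.433.

MAP estimate of p_C = 0.433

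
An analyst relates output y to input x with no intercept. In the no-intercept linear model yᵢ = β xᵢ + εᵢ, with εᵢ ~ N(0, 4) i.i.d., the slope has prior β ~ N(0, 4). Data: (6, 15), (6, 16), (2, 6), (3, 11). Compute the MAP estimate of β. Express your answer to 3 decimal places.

log p(β | y) = −Σ(yᵢ − βxᵢ)²/(2·4) − β²/(2·4) + const.
Setting the derivative to zero: Σxᵢ(yᵢ − βxᵢ)/4 − β/4 = 0, so β = Σxᵢyᵢ / (Σxᵢ² + σ²/τ²).
Σxᵢyᵢ = 6·15 + 6·16 + 2·6 + 3·11 = 231; Σxᵢ² = 85; σ²/τ² = 1.
β̂_MAP = 231 / (85 + 1) = 231/86 ≈ 2.686.

β̂_MAP = 2.686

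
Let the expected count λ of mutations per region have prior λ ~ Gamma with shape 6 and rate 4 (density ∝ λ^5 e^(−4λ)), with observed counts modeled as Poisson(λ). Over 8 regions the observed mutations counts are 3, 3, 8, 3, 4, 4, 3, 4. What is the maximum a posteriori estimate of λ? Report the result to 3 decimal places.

λ̂_MAP = 3.083

Σxᵢ = 3+3+8+3+4+4+3+4 = 32, with n = 8.
Posterior ∝ λ^5e^(−4λ) · λ^32e^(−8λ) = λ^37e^(−12λ), i.e. Gamma(shape=38, rate=12).
The mode of a Gamma(a, b) with a ≥ 1 (shape–rate) is (a−1)/b = 37/12 ≈ 3.083.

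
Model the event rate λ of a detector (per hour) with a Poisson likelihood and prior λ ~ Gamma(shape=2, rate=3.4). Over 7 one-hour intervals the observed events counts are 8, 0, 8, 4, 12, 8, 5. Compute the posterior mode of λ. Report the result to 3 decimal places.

λ̂_MAP = 4.423

Σxᵢ = 8+0+8+4+12+8+5 = 45, with n = 7.
Posterior ∝ λe^(−3.4λ) · λ^45e^(−7λ) = λ^46e^(−10.4λ), i.e. Gamma(shape=47, rate=10.4).
The mode of a Gamma(a, b) with a ≥ 1 (shape–rate) is (a−1)/b = 46/10.4 ≈ 4.423.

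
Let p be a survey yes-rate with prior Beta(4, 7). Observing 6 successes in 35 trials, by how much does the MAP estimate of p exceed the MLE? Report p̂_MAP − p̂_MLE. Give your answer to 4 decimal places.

MAP − MLE = 0.0331

Posterior is Beta(10, 36); MAP = (10−1)/(46−2) = 9/44 ≈ 0.20455.
MLE ignores the prior: p̂_MLE = k/n = 6/35 ≈ 0.17143.
Difference = 9/44 − 6/35 = 51/1540 ≈ 0.0331.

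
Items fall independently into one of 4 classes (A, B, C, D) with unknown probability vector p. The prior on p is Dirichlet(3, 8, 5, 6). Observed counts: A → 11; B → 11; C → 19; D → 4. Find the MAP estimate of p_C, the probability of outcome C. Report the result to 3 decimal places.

The posterior is Dirichlet(αᵢ + nᵢ) = Dirichlet(14, 19, 24, 10).
For a Dirichlet(a₁,…,a_K) with all aᵢ > 1, the mode has j-th component (aⱼ − 1)/(Σaᵢ − K).
Here Σaᵢ = 67 and K = 4, so p_C = (24 − 1)/(67 − 4) = 23/63 ≈ 0.365.

MAP estimate of p_C = 0.365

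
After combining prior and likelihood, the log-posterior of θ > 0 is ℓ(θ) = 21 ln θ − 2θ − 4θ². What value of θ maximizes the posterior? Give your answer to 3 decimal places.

θ̂_MAP = 1.500

ℓ'(θ) = 21/θ − 2 − 8θ. Setting this to zero and multiplying by θ: 8θ² + 2θ − 21 = 0.
θ = (−2 + √(2² + 4·8·21)) / (2·8) = (−2 + √676) / 16 = (−2 + 26)/16 = 3/2.
ℓ''(θ) = −21/θ² − 8 < 0, confirming a maximum.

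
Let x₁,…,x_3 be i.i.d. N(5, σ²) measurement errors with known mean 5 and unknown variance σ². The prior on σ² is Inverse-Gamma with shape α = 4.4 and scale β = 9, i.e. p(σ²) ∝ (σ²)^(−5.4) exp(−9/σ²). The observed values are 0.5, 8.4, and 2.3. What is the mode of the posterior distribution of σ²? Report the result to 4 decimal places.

Sum of squared deviations about the known mean: SS = (0.5−5)² + (8.4−5)² + (2.3−5)² = 39.1.
The Normal likelihood contributes (σ²)^(−n/2) exp(−SS/(2σ²)), so the posterior is Inverse-Gamma(α + n/2, β + SS/2) = Inverse-Gamma(5.9, 28.55).
The mode of Inverse-Gamma(a, b) is b/(a+1) = 28.55/6.9 ≈ 4.1377.

σ̂²_MAP = 4.1377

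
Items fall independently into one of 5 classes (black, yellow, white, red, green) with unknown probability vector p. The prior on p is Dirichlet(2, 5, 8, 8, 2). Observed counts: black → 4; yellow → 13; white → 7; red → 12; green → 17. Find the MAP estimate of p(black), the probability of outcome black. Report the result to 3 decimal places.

MAP estimate of p(black) = 0.068

The posterior is Dirichlet(αᵢ + nᵢ) = Dirichlet(6, 18, 15, 20, 19).
For a Dirichlet(a₁,…,a_K) with all aᵢ > 1, the mode has j-th component (aⱼ − 1)/(Σaᵢ − K).
Here Σaᵢ = 78 and K = 5, so p(black) = (6 − 1)/(78 − 5) = 5/73 ≈ 0.068.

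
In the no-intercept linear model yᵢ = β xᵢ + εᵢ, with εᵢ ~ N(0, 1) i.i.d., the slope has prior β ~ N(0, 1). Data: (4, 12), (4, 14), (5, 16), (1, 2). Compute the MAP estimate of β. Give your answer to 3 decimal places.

log p(β | y) = −Σ(yᵢ − βxᵢ)²/(2·1) − β²/(2·1) + const.
Setting the derivative to zero: Σxᵢ(yᵢ − βxᵢ)/1 − β/1 = 0, so β = Σxᵢyᵢ / (Σxᵢ² + σ²/τ²).
Σxᵢyᵢ = 4·12 + 4·14 + 5·16 + 1·2 = 186; Σxᵢ² = 58; σ²/τ² = 1.
β̂_MAP = 186 / (58 + 1) = 186/59 ≈ 3.153.

β̂_MAP = 3.153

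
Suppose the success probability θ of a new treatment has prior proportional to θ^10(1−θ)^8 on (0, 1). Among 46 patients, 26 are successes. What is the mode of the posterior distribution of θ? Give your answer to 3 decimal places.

The prior density ∝ θ^10(1−θ)^8 is the kernel of Beta(11, 9).
Data: 26 successes in 46 trials. The binomial likelihood contributes θ^26(1−θ)^20, so the posterior is Beta(11+26, 9+20) = Beta(37, 29).
For Beta(a, b) with a, b > 1 the mode is (a−1)/(a+b−2) = 36/64 ≈ 0.563.

θ̂_MAP = 0.563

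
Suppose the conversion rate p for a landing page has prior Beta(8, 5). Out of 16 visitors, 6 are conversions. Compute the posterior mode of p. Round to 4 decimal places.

p̂_MAP = 0.4815

Prior: Beta(8, 5).
Data: 6 successes in 16 trials. The binomial likelihood contributes p^6(1−p)^10, so the posterior is Beta(8+6, 5+10) = Beta(14, 15).
For Beta(a, b) with a, b > 1 the mode is (a−1)/(a+b−2) = 13/27 ≈ 0.4815.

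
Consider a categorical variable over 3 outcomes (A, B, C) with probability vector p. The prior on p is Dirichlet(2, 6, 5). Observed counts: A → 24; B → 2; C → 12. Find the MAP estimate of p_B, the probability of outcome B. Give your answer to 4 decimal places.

MAP estimate of p_B = 0.1458

The posterior is Dirichlet(αᵢ + nᵢ) = Dirichlet(26, 8, 17).
For a Dirichlet(a₁,…,a_K) with all aᵢ > 1, the mode has j-th component (aⱼ − 1)/(Σaᵢ − K).
Here Σaᵢ = 51 and K = 3, so p_B = (8 − 1)/(51 − 3) = 7/48 ≈ 0.1458.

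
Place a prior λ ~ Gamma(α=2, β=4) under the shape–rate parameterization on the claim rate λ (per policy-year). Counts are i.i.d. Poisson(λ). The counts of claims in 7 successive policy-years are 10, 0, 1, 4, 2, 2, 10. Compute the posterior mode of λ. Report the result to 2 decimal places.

λ̂_MAP = 2.73

Σxᵢ = 10+0+1+4+2+2+10 = 29, with n = 7.
Posterior ∝ λe^(−4λ) · λ^29e^(−7λ) = λ^30e^(−11λ), i.e. Gamma(shape=31, rate=11).
The mode of a Gamma(a, b) with a ≥ 1 (shape–rate) is (a−1)/b = 30/11 ≈ 2.73.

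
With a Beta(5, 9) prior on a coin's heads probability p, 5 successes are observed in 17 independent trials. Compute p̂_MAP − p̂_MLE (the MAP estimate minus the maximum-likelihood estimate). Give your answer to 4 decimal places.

MAP − MLE = 0.0162

Posterior is Beta(10, 21); MAP = (10−1)/(31−2) = 9/29 ≈ 0.31034.
MLE ignores the prior: p̂_MLE = k/n = 5/17 ≈ 0.29412.
Difference = 9/29 − 5/17 = 8/493 ≈ 0.0162.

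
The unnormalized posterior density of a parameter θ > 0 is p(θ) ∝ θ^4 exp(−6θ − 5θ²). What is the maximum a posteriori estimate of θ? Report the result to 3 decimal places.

θ̂_MAP = 0.400

ℓ'(θ) = 4/θ − 6 − 10θ. Setting this to zero and multiplying by θ: 10θ² + 6θ − 4 = 0.
θ = (−6 + √(6² + 4·10·4)) / (2·10) = (−6 + √196) / 20 = (−6 + 14)/20 = 2/5.
ℓ''(θ) = −4/θ² − 10 < 0, confirming a maximum.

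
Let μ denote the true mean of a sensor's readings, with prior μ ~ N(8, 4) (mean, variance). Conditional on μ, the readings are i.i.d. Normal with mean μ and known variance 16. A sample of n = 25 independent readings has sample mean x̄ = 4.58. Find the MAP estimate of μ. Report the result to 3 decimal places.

n = 25, x̄ = 4.58.
For a Normal prior and Normal likelihood with known variance, the posterior is Normal; its mode equals its mean, the precision-weighted average.
Prior precision 1/σ₀² = 1/4 = 0.25; data precision n/σ² = 25/16 = 1.5625.
μ̂ = (0.25·8 + 1.5625·4.58) / (0.25 + 1.5625) = 9.15625/1.8125 = 293/58 ≈ 5.052.

μ̂_MAP = 5.052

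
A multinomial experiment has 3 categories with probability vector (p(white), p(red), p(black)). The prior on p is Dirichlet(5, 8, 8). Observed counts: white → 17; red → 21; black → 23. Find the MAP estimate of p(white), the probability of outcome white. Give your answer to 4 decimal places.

The posterior is Dirichlet(αᵢ + nᵢ) = Dirichlet(22, 29, 31).
For a Dirichlet(a₁,…,a_K) with all aᵢ > 1, the mode has j-th component (aⱼ − 1)/(Σaᵢ − K).
Here Σaᵢ = 82 and K = 3, so p(white) = (22 − 1)/(82 − 3) = 21/79 ≈ 0.2658.

MAP estimate of p(white) = 0.2658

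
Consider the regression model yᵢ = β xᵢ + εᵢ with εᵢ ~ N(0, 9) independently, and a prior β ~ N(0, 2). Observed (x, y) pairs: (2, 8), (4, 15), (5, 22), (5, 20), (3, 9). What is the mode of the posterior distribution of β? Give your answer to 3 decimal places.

β̂_MAP = 3.749

log p(β | y) = −Σ(yᵢ − βxᵢ)²/(2·9) − β²/(2·2) + const.
Setting the derivative to zero: Σxᵢ(yᵢ − βxᵢ)/9 − β/2 = 0, so β = Σxᵢyᵢ / (Σxᵢ² + σ²/τ²).
Σxᵢyᵢ = 2·8 + 4·15 + 5·22 + 5·20 + 3·9 = 313; Σxᵢ² = 79; σ²/τ² = 4.5.
β̂_MAP = 313 / (79 + 4.5) = 313/83.5 ≈ 3.749.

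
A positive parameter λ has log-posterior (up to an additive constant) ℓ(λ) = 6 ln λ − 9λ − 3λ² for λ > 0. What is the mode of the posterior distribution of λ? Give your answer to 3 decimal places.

ℓ'(λ) = 6/λ − 9 − 6λ. Setting this to zero and multiplying by λ: 6λ² + 9λ − 6 = 0.
λ = (−9 + √(9² + 4·6·6)) / (2·6) = (−9 + √225) / 12 = (−9 + 15)/12 = 1/2.
ℓ''(λ) = −6/λ² − 6 < 0, confirming a maximum.

λ̂_MAP = 0.500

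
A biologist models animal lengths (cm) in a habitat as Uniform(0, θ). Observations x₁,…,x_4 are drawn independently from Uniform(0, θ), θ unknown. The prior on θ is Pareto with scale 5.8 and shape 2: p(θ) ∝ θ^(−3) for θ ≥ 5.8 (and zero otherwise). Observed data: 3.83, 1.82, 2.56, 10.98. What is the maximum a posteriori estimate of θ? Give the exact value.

θ̂_MAP = 10.98

The Uniform(0, θ) likelihood is θ^(−n) for θ ≥ max(xᵢ), zero otherwise. Here max(xᵢ) = 10.98.
Posterior ∝ θ^(−3) · θ^(−4) = θ^(−7) on θ ≥ max(5.8, 10.98) = 10.98.
This density is strictly decreasing in θ, so the posterior mode lies at the lower boundary of the support.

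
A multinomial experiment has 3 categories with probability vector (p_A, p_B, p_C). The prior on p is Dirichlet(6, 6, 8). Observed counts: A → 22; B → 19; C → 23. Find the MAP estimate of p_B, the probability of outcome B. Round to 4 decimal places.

MAP estimate of p_B = 0.2963

The posterior is Dirichlet(αᵢ + nᵢ) = Dirichlet(28, 25, 31).
For a Dirichlet(a₁,…,a_K) with all aᵢ > 1, the mode has j-th component (aⱼ − 1)/(Σaᵢ − K).
Here Σaᵢ = 84 and K = 3, so p_B = (25 − 1)/(84 − 3) = 24/81 ≈ 0.2963.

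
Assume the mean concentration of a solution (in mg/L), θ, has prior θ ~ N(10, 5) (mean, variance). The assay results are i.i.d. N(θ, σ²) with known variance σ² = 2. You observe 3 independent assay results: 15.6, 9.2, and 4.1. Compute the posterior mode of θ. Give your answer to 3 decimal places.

n = 3; x̄ = (15.6 + 9.2 + 4.1)/3 = 28.9/3 = 289/30 ≈ 9.6333.
For a Normal prior and Normal likelihood with known variance, the posterior is Normal; its mode equals its mean, the precision-weighted average.
Prior precision 1/σ₀² = 1/5 = 0.2; data precision n/σ² = 3/2 = 1.5.
θ̂ = (0.2·10 + 1.5·(289/30)) / (0.2 + 1.5) = 16.45/1.7 = 329/34 ≈ 9.676.

θ̂_MAP = 9.676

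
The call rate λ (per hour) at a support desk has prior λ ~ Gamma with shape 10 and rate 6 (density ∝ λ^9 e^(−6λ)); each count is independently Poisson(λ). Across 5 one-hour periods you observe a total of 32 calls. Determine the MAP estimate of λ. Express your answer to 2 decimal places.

λ̂_MAP = 3.73

Σxᵢ = 32, n = 5.
Posterior ∝ λ^9e^(−6λ) · λ^32e^(−5λ) = λ^41e^(−11λ), i.e. Gamma(shape=42, rate=11).
The mode of a Gamma(a, b) with a ≥ 1 (shape–rate) is (a−1)/b = 41/11 ≈ 3.73.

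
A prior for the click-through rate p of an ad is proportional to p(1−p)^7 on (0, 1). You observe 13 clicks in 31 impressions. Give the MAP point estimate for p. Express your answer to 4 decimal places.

p̂_MAP = 0.3590

The prior density ∝ p(1−p)^7 is the kernel of Beta(2, 8).
Data: 13 successes in 31 trials. The binomial likelihood contributes p^13(1−p)^18, so the posterior is Beta(2+13, 8+18) = Beta(15, 26).
For Beta(a, b) with a, b > 1 the mode is (a−1)/(a+b−2) = 14/39 ≈ 0.3590.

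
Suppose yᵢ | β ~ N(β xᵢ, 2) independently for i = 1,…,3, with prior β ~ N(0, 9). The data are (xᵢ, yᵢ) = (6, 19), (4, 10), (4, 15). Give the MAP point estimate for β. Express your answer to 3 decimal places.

β̂_MAP = 3.137

log p(β | y) = −Σ(yᵢ − βxᵢ)²/(2·2) − β²/(2·9) + const.
Setting the derivative to zero: Σxᵢ(yᵢ − βxᵢ)/2 − β/9 = 0, so β = Σxᵢyᵢ / (Σxᵢ² + σ²/τ²).
Σxᵢyᵢ = 6·19 + 4·10 + 4·15 = 214; Σxᵢ² = 68; σ²/τ² = 2/9.
β̂_MAP = 214 / (68 + 2/9) = 214/(614/9) = 963/307 ≈ 3.137.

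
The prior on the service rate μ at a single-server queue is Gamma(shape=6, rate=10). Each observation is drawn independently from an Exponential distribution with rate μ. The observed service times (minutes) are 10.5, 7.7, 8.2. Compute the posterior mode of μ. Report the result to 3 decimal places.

μ̂_MAP = 0.220

The Exponential(rate=μ) likelihood is ∝ μ^n e^(−μΣtᵢ). Here n = 3 and Σtᵢ = 10.5 + 7.7 + 8.2 = 26.4.
Posterior ∝ μ^5e^(−10μ) · μ^3e^(−26.4μ) = μ^8e^(−36.4μ), i.e. Gamma(9, 36.4).
Mode = (a−1)/b = 8/36.4 ≈ 0.220.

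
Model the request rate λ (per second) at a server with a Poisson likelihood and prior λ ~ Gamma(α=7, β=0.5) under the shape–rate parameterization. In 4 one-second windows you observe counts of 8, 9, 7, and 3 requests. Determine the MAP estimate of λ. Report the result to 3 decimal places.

λ̂_MAP = 7.333

Σxᵢ = 8+9+7+3 = 27, with n = 4.
Posterior ∝ λ^6e^(−0.5λ) · λ^27e^(−4λ) = λ^33e^(−4.5λ), i.e. Gamma(shape=34, rate=4.5).
The mode of a Gamma(a, b) with a ≥ 1 (shape–rate) is (a−1)/b = 33/4.5 ≈ 7.333.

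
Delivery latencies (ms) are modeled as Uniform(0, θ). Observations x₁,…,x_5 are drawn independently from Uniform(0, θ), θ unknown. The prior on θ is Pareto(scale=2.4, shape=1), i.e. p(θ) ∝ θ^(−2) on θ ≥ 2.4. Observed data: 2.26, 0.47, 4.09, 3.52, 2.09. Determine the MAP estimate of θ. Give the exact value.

The Uniform(0, θ) likelihood is θ^(−n) for θ ≥ max(xᵢ), zero otherwise. Here max(xᵢ) = 4.09.
Posterior ∝ θ^(−2) · θ^(−5) = θ^(−7) on θ ≥ max(2.4, 4.09) = 4.09.
This density is strictly decreasing in θ, so the posterior mode lies at the lower boundary of the support.

θ̂_MAP = 4.09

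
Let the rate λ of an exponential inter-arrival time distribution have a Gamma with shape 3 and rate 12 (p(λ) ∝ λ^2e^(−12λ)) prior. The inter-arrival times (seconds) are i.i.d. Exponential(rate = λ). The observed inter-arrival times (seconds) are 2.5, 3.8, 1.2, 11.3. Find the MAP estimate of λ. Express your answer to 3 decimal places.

The Exponential(rate=λ) likelihood is ∝ λ^n e^(−λΣtᵢ). Here n = 4 and Σtᵢ = 2.5 + 3.8 + 1.2 + 11.3 = 18.8.
Posterior ∝ λ^2e^(−12λ) · λ^4e^(−18.8λ) = λ^6e^(−30.8λ), i.e. Gamma(7, 30.8).
Mode = (a−1)/b = 6/30.8 ≈ 0.195.

λ̂_MAP = 0.195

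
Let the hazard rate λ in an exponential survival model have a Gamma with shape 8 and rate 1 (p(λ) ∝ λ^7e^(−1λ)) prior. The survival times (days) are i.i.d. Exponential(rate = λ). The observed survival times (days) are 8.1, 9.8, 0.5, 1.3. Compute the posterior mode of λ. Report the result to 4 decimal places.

The Exponential(rate=λ) likelihood is ∝ λ^n e^(−λΣtᵢ). Here n = 4 and Σtᵢ = 8.1 + 9.8 + 0.5 + 1.3 = 19.7.
Posterior ∝ λ^7e^(−1λ) · λ^4e^(−19.7λ) = λ^11e^(−20.7λ), i.e. Gamma(12, 20.7).
Mode = (a−1)/b = 11/20.7 ≈ 0.5314.

λ̂_MAP = 0.5314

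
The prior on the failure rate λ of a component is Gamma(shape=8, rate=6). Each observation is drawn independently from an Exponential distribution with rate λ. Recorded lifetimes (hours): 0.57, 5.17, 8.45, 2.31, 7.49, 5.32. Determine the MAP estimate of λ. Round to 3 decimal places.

The Exponential(rate=λ) likelihood is ∝ λ^n e^(−λΣtᵢ). Here n = 6 and Σtᵢ = 0.57 + 5.17 + 8.45 + 2.31 + 7.49 + 5.32 = 29.31.
Posterior ∝ λ^7e^(−6λ) · λ^6e^(−29.31λ) = λ^13e^(−35.31λ), i.e. Gamma(14, 35.31).
Mode = (a−1)/b = 13/35.31 ≈ 0.368.

λ̂_MAP = 0.368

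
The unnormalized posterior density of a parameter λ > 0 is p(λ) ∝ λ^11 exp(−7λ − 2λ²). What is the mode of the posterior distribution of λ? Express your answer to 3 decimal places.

λ̂_MAP = 1.000

ℓ'(λ) = 11/λ − 7 − 4λ. Setting this to zero and multiplying by λ: 4λ² + 7λ − 11 = 0.
λ = (−7 + √(7² + 4·4·11)) / (2·4) = (−7 + √225) / 8 = (−7 + 15)/8 = 1.
ℓ''(λ) = −11/λ² − 4 < 0, confirming a maximum.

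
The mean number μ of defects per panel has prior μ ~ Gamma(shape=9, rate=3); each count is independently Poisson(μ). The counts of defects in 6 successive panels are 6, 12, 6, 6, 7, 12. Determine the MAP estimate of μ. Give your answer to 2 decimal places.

Σxᵢ = 6+12+6+6+7+12 = 49, with n = 6.
Posterior ∝ μ^8e^(−3μ) · μ^49e^(−6μ) = μ^57e^(−9μ), i.e. Gamma(shape=58, rate=9).
The mode of a Gamma(a, b) with a ≥ 1 (shape–rate) is (a−1)/b = 57/9 ≈ 6.33.

μ̂_MAP = 6.33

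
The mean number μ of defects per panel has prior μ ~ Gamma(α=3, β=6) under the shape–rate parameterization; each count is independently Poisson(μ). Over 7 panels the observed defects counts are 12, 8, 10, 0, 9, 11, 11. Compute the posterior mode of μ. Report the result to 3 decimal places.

μ̂_MAP = 4.846

Σxᵢ = 12+8+10+0+9+11+11 = 61, with n = 7.
Posterior ∝ μ^2e^(−6μ) · μ^61e^(−7μ) = μ^63e^(−13μ), i.e. Gamma(shape=64, rate=13).
The mode of a Gamma(a, b) with a ≥ 1 (shape–rate) is (a−1)/b = 63/13 ≈ 4.846.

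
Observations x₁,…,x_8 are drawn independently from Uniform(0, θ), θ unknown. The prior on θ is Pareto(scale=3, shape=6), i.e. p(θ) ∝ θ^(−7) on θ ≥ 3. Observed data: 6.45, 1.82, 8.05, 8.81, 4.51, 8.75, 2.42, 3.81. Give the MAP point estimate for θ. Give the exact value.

The Uniform(0, θ) likelihood is θ^(−n) for θ ≥ max(xᵢ), zero otherwise. Here max(xᵢ) = 8.81.
Posterior ∝ θ^(−7) · θ^(−8) = θ^(−15) on θ ≥ max(3, 8.81) = 8.81.
This density is strictly decreasing in θ, so the posterior mode lies at the lower boundary of the support.

θ̂_MAP = 8.81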